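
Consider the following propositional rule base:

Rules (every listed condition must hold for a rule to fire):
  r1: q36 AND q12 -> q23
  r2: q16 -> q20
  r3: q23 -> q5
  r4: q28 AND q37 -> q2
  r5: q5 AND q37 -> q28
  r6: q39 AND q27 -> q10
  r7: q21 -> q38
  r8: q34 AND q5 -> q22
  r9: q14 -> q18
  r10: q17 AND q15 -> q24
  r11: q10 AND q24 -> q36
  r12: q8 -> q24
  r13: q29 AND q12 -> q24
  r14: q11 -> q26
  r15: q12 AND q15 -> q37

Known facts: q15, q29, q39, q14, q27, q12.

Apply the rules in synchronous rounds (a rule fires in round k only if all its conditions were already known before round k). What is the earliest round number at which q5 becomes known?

4

Round 1 fires r6, r9, r13, r15, giving q10, q18, q24, q37.
Round 2 fires r11, giving q36.
Round 3 fires r1, giving q23.
Round 4 fires r3, giving q5.
q5 first appears in round 4.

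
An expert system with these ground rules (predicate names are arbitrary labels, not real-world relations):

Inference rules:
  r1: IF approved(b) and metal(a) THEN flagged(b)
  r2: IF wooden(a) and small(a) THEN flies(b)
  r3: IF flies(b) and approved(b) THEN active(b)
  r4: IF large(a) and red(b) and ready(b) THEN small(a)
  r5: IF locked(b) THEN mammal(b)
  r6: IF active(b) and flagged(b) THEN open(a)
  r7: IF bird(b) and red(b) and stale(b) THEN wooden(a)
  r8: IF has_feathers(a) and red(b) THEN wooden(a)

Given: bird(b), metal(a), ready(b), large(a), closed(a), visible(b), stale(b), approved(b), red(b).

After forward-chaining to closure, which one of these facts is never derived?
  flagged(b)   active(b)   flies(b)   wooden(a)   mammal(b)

[1] r1 [IF approved(b) and metal(a) THEN flagged(b)]; r4 [IF large(a) and red(b) and ready(b) THEN small(a)]; r7 [IF bird(b) and red(b) and stale(b) THEN wooden(a)]. ⇒ new: flagged(b), small(a), wooden(a).
[2] r2 [IF wooden(a) and small(a) THEN flies(b)]. ⇒ new: flies(b).
[3] r3 [IF flies(b) and approved(b) THEN active(b)]. ⇒ new: active(b).
[4] r6 [IF active(b) and flagged(b) THEN open(a)]. ⇒ new: open(a).
Derived: flies(b) (round 2), active(b) (round 3), flagged(b) (round 1), wooden(a) (round 1). mammal(b) never appears in any round.

mammal(b)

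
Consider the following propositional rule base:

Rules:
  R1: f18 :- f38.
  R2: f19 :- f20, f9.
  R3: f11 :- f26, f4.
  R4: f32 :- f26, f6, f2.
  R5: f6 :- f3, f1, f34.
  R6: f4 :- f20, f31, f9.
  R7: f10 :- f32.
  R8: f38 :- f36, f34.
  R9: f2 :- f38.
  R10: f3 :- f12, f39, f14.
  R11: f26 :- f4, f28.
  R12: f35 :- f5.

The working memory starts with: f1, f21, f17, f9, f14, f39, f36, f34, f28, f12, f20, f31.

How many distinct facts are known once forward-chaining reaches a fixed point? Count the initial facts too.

23

Round 1: R2 [f19 :- f20, f9.]; R6 [f4 :- f20, f31, f9.]; R8 [f38 :- f36, f34.]; R10 [f3 :- f12, f39, f14.]. Adds f19, f4, f38, f3.
Round 2: R1 [f18 :- f38.]; R5 [f6 :- f3, f1, f34.]; R9 [f2 :- f38.]; R11 [f26 :- f4, f28.]. Adds f18, f6, f2, f26.
Round 3: R3 [f11 :- f26, f4.]; R4 [f32 :- f26, f6, f2.]. Adds f11, f32.
Round 4: R7 [f10 :- f32.]. Adds f10.
Closure: {f1, f10, f11, f12, f14, f17, f18, f19, f2, f20, f21, f26, f28, f3, f31, f32, f34, f36, f38, f39, f4, f6, f9} — 23 facts.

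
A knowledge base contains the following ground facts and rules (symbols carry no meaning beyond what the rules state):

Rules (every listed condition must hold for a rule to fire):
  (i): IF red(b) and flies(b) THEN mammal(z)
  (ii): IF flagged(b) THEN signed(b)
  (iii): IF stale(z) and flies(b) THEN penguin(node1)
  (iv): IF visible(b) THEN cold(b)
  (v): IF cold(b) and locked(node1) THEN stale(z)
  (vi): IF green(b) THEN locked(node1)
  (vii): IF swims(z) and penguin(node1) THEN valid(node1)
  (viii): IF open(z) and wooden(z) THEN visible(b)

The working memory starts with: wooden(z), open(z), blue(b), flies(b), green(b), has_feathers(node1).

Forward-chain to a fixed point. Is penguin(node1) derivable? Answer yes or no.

yes

Round 1 — (vi), (viii), derive locked(node1), visible(b).
Round 2 — (iv), derive cold(b).
Round 3 — (v), derive stale(z).
Round 4 — (iii), derive penguin(node1).
penguin(node1) appears in round 4, so it is derivable.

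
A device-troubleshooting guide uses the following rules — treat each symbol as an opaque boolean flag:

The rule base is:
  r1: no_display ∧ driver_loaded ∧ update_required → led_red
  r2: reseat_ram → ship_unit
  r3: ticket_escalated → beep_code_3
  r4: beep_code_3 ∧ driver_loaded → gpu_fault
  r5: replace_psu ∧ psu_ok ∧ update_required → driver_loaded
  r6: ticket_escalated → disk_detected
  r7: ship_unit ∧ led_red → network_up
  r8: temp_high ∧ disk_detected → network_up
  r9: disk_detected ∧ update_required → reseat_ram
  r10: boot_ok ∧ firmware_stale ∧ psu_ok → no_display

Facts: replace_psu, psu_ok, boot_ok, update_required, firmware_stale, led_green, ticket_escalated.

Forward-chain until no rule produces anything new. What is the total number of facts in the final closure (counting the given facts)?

16

Round 1 fires r3, r5, r6, r10, giving beep_code_3, driver_loaded, disk_detected, no_display.
Round 2 fires r1, r4, r9, giving led_red, gpu_fault, reseat_ram.
Round 3 fires r2, giving ship_unit.
Round 4 fires r7, giving network_up.
Closure: {beep_code_3, boot_ok, disk_detected, driver_loaded, firmware_stale, gpu_fault, led_green, led_red, network_up, no_display, psu_ok, replace_psu, reseat_ram, ship_unit, ticket_escalated, update_required} — 16 facts.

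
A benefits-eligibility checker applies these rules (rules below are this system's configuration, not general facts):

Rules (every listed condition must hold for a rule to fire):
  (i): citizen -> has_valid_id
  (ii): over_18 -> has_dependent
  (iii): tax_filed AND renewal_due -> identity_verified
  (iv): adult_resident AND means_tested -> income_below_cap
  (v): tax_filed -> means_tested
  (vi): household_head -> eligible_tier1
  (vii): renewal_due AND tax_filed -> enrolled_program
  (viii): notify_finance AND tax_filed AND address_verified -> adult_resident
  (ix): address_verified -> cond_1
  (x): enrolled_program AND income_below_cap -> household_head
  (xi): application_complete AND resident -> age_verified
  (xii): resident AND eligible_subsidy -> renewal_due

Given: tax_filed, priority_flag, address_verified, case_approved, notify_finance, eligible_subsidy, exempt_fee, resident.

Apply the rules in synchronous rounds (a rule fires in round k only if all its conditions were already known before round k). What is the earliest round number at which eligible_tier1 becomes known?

4

[1] (v) [tax_filed -> means_tested]; (viii) [notify_finance AND tax_filed AND address_verified -> adult_resident]; (ix) [address_verified -> cond_1]; (xii) [resident AND eligible_subsidy -> renewal_due]. ⇒ new: means_tested, adult_resident, cond_1, renewal_due.
[2] (iii) [tax_filed AND renewal_due -> identity_verified]; (iv) [adult_resident AND means_tested -> income_below_cap]; (vii) [renewal_due AND tax_filed -> enrolled_program]. ⇒ new: identity_verified, income_below_cap, enrolled_program.
[3] (x) [enrolled_program AND income_below_cap -> household_head]. ⇒ new: household_head.
[4] (vi) [household_head -> eligible_tier1]. ⇒ new: eligible_tier1.
eligible_tier1 first appears in round 4.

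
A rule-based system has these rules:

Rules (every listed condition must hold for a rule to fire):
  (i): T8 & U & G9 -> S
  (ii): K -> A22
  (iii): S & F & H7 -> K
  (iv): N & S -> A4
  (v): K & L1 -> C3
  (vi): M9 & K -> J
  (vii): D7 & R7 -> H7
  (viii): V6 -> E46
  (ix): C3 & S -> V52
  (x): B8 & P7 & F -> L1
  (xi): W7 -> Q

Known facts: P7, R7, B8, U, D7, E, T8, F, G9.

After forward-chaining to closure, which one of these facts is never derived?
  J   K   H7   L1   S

J

Round 1: (i) [T8 & U & G9 -> S]; (vii) [D7 & R7 -> H7]; (x) [B8 & P7 & F -> L1]. New: S, H7, L1.
Round 2: (iii) [S & F & H7 -> K]. New: K.
Round 3: (ii) [K -> A22]; (v) [K & L1 -> C3]. New: A22, C3.
Round 4: (ix) [C3 & S -> V52]. New: V52.
Derived: S (round 1), L1 (round 1), H7 (round 1), K (round 2). J never appears in any round.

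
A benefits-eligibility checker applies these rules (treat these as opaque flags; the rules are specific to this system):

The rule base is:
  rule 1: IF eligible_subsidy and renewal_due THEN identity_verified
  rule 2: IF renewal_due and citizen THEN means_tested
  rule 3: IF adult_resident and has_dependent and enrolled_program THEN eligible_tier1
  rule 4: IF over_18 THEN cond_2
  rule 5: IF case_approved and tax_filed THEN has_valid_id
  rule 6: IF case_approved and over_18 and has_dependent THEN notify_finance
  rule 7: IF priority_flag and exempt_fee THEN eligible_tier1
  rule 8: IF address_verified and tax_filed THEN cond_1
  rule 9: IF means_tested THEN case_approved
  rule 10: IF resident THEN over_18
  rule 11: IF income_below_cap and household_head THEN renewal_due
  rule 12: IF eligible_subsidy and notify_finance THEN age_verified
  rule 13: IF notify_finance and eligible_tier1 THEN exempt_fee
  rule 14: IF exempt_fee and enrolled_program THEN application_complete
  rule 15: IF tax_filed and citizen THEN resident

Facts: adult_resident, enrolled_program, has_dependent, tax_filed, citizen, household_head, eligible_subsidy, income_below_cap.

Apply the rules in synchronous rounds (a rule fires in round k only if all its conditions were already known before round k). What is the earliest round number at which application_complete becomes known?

[1] rule 3 [IF adult_resident and has_dependent and enrolled_program THEN eligible_tier1]; rule 11 [IF income_below_cap and household_head THEN renewal_due]; rule 15 [IF tax_filed and citizen THEN resident]. ⇒ new: eligible_tier1, renewal_due, resident.
[2] rule 1 [IF eligible_subsidy and renewal_due THEN identity_verified]; rule 2 [IF renewal_due and citizen THEN means_tested]; rule 10 [IF resident THEN over_18]. ⇒ new: identity_verified, means_tested, over_18.
[3] rule 4 [IF over_18 THEN cond_2]; rule 9 [IF means_tested THEN case_approved]. ⇒ new: cond_2, case_approved.
[4] rule 5 [IF case_approved and tax_filed THEN has_valid_id]; rule 6 [IF case_approved and over_18 and has_dependent THEN notify_finance]. ⇒ new: has_valid_id, notify_finance.
[5] rule 12 [IF eligible_subsidy and notify_finance THEN age_verified]; rule 13 [IF notify_finance and eligible_tier1 THEN exempt_fee]. ⇒ new: age_verified, exempt_fee.
[6] rule 14 [IF exempt_fee and enrolled_program THEN application_complete]. ⇒ new: application_complete.
application_complete first appears in round 6.

6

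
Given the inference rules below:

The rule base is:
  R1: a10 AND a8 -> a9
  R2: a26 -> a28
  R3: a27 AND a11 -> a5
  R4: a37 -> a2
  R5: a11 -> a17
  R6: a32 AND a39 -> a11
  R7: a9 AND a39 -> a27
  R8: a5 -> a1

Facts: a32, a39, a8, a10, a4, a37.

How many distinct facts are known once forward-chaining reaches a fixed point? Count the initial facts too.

13

Round 1: R1 [a10 AND a8 -> a9]; R4 [a37 -> a2]; R6 [a32 AND a39 -> a11]. New: a9, a2, a11.
Round 2: R5 [a11 -> a17]; R7 [a9 AND a39 -> a27]. New: a17, a27.
Round 3: R3 [a27 AND a11 -> a5]. New: a5.
Round 4: R8 [a5 -> a1]. New: a1.
Closure: {a1, a10, a11, a17, a2, a27, a32, a37, a39, a4, a5, a8, a9} — 13 facts.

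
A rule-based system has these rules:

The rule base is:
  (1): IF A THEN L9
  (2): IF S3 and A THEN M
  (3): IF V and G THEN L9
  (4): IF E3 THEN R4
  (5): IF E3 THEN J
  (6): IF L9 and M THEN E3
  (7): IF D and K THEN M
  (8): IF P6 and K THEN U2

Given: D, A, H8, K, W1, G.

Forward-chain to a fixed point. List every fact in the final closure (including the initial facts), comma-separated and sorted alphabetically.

A, D, E3, G, H8, J, K, L9, M, R4, W1

[1] (1) [IF A THEN L9]; (7) [IF D and K THEN M]. ⇒ new: L9, M.
[2] (6) [IF L9 and M THEN E3]. ⇒ new: E3.
[3] (4) [IF E3 THEN R4]; (5) [IF E3 THEN J]. ⇒ new: R4, J.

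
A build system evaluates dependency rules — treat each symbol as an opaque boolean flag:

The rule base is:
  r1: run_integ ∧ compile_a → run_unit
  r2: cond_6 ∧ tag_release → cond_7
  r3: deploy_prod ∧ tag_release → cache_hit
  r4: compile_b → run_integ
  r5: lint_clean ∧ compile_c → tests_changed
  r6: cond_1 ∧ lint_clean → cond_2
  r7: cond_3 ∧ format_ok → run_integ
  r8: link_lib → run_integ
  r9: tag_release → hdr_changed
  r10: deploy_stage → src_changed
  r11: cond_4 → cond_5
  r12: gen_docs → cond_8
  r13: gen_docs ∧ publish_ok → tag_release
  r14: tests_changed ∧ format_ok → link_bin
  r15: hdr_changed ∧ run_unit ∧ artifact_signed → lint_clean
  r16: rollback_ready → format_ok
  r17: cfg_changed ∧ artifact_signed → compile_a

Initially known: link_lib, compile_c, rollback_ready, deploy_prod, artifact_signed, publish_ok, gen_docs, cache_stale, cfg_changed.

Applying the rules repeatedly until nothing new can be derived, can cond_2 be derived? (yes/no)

no

Round 1 — r8, r12, r13, r16, r17, derive run_integ, cond_8, tag_release, format_ok, compile_a.
Round 2 — r1, r3, r9, derive run_unit, cache_hit, hdr_changed.
Round 3 — r15, derive lint_clean.
Round 4 — r5, derive tests_changed.
Round 5 — r14, derive link_bin.
Fixed point reached. cond_2 is concluded only by r6; r6 needs cond_1 (never derived).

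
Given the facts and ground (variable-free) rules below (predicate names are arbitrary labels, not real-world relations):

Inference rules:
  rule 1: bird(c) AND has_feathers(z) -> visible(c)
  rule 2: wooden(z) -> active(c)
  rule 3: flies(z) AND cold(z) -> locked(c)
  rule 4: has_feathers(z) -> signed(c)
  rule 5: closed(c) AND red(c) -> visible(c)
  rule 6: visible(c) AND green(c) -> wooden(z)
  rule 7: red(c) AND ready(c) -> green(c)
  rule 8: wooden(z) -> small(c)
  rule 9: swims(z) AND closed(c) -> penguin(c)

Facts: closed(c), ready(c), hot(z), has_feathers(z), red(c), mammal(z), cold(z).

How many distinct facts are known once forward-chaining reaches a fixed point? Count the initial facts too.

13

Round 1: rule 4 [has_feathers(z) -> signed(c)]; rule 5 [closed(c) AND red(c) -> visible(c)]; rule 7 [red(c) AND ready(c) -> green(c)]. New: signed(c), visible(c), green(c).
Round 2: rule 6 [visible(c) AND green(c) -> wooden(z)]. New: wooden(z).
Round 3: rule 2 [wooden(z) -> active(c)]; rule 8 [wooden(z) -> small(c)]. New: active(c), small(c).
Closure: {active(c), closed(c), cold(z), green(c), has_feathers(z), hot(z), mammal(z), ready(c), red(c), signed(c), small(c), visible(c), wooden(z)} — 13 facts.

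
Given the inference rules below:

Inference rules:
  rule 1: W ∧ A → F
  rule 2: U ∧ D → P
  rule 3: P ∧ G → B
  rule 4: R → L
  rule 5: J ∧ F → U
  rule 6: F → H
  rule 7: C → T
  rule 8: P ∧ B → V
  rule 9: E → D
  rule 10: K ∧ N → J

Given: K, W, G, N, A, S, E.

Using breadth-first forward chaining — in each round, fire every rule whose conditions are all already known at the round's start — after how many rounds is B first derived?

4

Round 1 — rule 1, rule 9, rule 10, derive F, D, J.
Round 2 — rule 5, rule 6, derive U, H.
Round 3 — rule 2, derive P.
Round 4 — rule 3, derive B.
B first appears in round 4.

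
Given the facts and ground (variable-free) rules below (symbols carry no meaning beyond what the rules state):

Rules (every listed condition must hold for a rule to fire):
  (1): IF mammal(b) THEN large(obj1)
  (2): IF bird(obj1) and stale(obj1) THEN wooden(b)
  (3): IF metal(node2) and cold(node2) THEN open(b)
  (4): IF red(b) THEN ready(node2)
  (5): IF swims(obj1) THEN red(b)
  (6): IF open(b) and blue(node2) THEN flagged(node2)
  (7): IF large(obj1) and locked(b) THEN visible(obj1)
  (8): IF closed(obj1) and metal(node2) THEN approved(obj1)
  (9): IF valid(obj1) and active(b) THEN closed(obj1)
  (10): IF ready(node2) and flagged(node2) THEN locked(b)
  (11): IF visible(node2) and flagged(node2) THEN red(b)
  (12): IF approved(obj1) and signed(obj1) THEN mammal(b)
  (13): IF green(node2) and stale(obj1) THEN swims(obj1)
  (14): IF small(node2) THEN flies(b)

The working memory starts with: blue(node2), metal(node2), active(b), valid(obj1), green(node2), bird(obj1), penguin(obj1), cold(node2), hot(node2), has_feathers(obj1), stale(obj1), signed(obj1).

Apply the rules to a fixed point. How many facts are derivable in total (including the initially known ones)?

24

Round 1 fires (2), (3), (9), (13), giving wooden(b), open(b), closed(obj1), swims(obj1).
Round 2 fires (5), (6), (8), giving red(b), flagged(node2), approved(obj1).
Round 3 fires (4), (12), giving ready(node2), mammal(b).
Round 4 fires (1), (10), giving large(obj1), locked(b).
Round 5 fires (7), giving visible(obj1).
Closure: {active(b), approved(obj1), bird(obj1), blue(node2), closed(obj1), cold(node2), flagged(node2), green(node2), has_feathers(obj1), hot(node2), large(obj1), locked(b), mammal(b), metal(node2), open(b), penguin(obj1), ready(node2), red(b), signed(obj1), stale(obj1), swims(obj1), valid(obj1), visible(obj1), wooden(b)} — 24 facts.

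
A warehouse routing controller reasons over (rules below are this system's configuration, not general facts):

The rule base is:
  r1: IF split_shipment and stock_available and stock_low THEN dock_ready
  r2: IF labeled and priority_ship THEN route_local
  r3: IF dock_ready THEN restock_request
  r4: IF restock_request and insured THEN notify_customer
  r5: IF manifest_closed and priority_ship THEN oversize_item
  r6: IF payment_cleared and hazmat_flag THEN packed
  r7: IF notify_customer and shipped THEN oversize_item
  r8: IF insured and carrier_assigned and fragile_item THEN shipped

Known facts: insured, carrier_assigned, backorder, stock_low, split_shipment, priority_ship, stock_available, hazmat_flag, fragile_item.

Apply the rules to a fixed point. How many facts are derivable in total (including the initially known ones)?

Round 1: r1 [IF split_shipment and stock_available and stock_low THEN dock_ready]; r8 [IF insured and carrier_assigned and fragile_item THEN shipped]. New: dock_ready, shipped.
Round 2: r3 [IF dock_ready THEN restock_request]. New: restock_request.
Round 3: r4 [IF restock_request and insured THEN notify_customer]. New: notify_customer.
Round 4: r7 [IF notify_customer and shipped THEN oversize_item]. New: oversize_item.
Closure: {backorder, carrier_assigned, dock_ready, fragile_item, hazmat_flag, insured, notify_customer, oversize_item, priority_ship, restock_request, shipped, split_shipment, stock_available, stock_low} — 14 facts.

14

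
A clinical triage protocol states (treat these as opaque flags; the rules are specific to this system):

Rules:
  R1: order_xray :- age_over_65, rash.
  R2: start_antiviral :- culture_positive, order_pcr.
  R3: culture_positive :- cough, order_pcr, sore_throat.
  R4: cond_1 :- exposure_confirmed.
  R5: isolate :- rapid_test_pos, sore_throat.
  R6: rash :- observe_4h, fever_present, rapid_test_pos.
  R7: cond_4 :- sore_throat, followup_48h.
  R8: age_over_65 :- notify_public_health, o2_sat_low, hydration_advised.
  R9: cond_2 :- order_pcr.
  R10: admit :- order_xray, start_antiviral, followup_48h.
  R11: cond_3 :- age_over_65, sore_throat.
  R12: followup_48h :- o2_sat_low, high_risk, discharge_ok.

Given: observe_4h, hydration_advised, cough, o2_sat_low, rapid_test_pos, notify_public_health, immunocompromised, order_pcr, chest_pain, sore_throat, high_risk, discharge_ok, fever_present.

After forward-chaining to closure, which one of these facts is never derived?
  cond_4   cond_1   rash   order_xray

Round 1 — R3, R5, R6, R8, R9, R12, derive culture_positive, isolate, rash, age_over_65, cond_2, followup_48h.
Round 2 — R1, R2, R7, R11, derive order_xray, start_antiviral, cond_4, cond_3.
Round 3 — R10, derive admit.
Derived: order_xray (round 2), rash (round 1), cond_4 (round 2). cond_1 never appears in any round.

cond_1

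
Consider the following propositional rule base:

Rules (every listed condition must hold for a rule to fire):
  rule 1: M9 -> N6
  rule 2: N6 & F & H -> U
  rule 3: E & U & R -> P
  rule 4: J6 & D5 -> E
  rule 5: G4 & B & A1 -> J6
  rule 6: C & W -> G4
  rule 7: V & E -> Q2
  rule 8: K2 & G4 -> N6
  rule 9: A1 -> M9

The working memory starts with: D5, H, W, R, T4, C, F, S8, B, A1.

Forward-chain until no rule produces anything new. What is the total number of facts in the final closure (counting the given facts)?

17

Round 1 — rule 6, rule 9, derive G4, M9.
Round 2 — rule 1, rule 5, derive N6, J6.
Round 3 — rule 2, rule 4, derive U, E.
Round 4 — rule 3, derive P.
Closure: {A1, B, C, D5, E, F, G4, H, J6, M9, N6, P, R, S8, T4, U, W} — 17 facts.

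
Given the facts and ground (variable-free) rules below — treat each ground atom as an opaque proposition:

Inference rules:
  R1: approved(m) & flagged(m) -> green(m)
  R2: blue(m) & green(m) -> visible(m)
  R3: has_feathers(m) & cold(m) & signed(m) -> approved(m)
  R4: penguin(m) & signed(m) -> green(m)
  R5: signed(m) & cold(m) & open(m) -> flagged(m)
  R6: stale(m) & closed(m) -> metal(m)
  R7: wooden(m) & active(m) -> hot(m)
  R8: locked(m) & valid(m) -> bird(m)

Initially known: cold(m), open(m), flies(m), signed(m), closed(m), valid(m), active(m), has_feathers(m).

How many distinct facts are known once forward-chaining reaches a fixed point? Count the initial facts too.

[1] R3 [has_feathers(m) & cold(m) & signed(m) -> approved(m)]; R5 [signed(m) & cold(m) & open(m) -> flagged(m)]. ⇒ new: approved(m), flagged(m).
[2] R1 [approved(m) & flagged(m) -> green(m)]. ⇒ new: green(m).
Closure: {active(m), approved(m), closed(m), cold(m), flagged(m), flies(m), green(m), has_feathers(m), open(m), signed(m), valid(m)} — 11 facts.

11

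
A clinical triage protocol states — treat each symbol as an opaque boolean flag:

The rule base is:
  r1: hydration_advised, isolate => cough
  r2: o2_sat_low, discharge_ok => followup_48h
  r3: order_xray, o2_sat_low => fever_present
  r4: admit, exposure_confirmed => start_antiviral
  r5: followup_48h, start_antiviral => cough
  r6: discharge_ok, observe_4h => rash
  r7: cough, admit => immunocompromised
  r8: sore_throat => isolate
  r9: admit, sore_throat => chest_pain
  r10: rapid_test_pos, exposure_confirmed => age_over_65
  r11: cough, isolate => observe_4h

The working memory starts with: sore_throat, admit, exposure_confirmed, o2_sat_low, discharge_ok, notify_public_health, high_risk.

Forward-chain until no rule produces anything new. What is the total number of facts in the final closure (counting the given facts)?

15

Round 1: r2 [o2_sat_low, discharge_ok => followup_48h]; r4 [admit, exposure_confirmed => start_antiviral]; r8 [sore_throat => isolate]; r9 [admit, sore_throat => chest_pain]. New: followup_48h, start_antiviral, isolate, chest_pain.
Round 2: r5 [followup_48h, start_antiviral => cough]. New: cough.
Round 3: r7 [cough, admit => immunocompromised]; r11 [cough, isolate => observe_4h]. New: immunocompromised, observe_4h.
Round 4: r6 [discharge_ok, observe_4h => rash]. New: rash.
Closure: {admit, chest_pain, cough, discharge_ok, exposure_confirmed, followup_48h, high_risk, immunocompromised, isolate, notify_public_health, o2_sat_low, observe_4h, rash, sore_throat, start_antiviral} — 15 facts.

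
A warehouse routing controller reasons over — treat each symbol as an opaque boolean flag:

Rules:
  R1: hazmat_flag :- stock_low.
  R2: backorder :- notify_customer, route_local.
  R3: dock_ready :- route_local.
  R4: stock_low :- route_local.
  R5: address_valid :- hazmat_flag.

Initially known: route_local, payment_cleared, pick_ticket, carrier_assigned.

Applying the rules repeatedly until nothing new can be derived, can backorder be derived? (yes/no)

Round 1 fires R3, R4, giving dock_ready, stock_low.
Round 2 fires R1, giving hazmat_flag.
Round 3 fires R5, giving address_valid.
Fixed point reached. backorder is concluded only by R2; R2 needs notify_customer (never derived).

no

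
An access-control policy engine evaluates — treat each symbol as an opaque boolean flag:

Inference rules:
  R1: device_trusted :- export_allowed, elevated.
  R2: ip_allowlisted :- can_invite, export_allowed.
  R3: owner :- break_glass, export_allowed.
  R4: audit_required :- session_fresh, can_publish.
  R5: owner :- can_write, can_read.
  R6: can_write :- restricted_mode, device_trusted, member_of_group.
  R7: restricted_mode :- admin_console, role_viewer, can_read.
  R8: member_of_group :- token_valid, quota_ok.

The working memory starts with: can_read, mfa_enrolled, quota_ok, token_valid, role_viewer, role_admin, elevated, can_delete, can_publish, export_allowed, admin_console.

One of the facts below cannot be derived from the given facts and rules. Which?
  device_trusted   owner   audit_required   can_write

audit_required

Round 1: R1 [device_trusted :- export_allowed, elevated.]; R7 [restricted_mode :- admin_console, role_viewer, can_read.]; R8 [member_of_group :- token_valid, quota_ok.]. Adds device_trusted, restricted_mode, member_of_group.
Round 2: R6 [can_write :- restricted_mode, device_trusted, member_of_group.]. Adds can_write.
Round 3: R5 [owner :- can_write, can_read.]. Adds owner.
Derived: owner (round 3), device_trusted (round 1), can_write (round 2). audit_required never appears in any round.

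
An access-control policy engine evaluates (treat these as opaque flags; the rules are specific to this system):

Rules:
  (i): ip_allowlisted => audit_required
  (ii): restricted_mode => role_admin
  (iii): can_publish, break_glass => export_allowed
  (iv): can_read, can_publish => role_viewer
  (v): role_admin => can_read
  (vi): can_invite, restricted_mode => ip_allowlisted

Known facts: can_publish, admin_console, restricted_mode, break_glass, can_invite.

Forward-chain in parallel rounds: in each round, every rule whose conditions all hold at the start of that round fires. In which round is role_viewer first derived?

Round 1: (ii) [restricted_mode => role_admin]; (iii) [can_publish, break_glass => export_allowed]; (vi) [can_invite, restricted_mode => ip_allowlisted]. Adds role_admin, export_allowed, ip_allowlisted.
Round 2: (i) [ip_allowlisted => audit_required]; (v) [role_admin => can_read]. Adds audit_required, can_read.
Round 3: (iv) [can_read, can_publish => role_viewer]. Adds role_viewer.
role_viewer first appears in round 3.

3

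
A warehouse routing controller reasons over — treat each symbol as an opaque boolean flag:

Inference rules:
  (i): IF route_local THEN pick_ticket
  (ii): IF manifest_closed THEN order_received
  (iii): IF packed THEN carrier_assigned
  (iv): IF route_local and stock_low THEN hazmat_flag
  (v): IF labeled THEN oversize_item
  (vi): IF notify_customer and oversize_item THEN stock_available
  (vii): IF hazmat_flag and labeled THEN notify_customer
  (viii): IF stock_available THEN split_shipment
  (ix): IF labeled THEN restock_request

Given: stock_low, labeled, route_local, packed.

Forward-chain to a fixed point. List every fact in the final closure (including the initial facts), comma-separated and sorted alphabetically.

carrier_assigned, hazmat_flag, labeled, notify_customer, oversize_item, packed, pick_ticket, restock_request, route_local, split_shipment, stock_available, stock_low

Round 1: (i) [IF route_local THEN pick_ticket]; (iii) [IF packed THEN carrier_assigned]; (iv) [IF route_local and stock_low THEN hazmat_flag]; (v) [IF labeled THEN oversize_item]; (ix) [IF labeled THEN restock_request]. New: pick_ticket, carrier_assigned, hazmat_flag, oversize_item, restock_request.
Round 2: (vii) [IF hazmat_flag and labeled THEN notify_customer]. New: notify_customer.
Round 3: (vi) [IF notify_customer and oversize_item THEN stock_available]. New: stock_available.
Round 4: (viii) [IF stock_available THEN split_shipment]. New: split_shipment.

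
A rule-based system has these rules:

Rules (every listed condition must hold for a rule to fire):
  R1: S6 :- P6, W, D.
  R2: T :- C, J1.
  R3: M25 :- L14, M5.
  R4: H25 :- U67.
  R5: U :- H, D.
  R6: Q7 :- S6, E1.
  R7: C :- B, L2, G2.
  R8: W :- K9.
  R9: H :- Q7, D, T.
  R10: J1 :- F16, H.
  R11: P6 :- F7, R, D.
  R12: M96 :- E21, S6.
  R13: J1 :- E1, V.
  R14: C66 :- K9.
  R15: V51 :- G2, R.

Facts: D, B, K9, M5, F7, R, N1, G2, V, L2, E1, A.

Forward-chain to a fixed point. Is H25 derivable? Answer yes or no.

Round 1: R7 [C :- B, L2, G2.]; R8 [W :- K9.]; R11 [P6 :- F7, R, D.]; R13 [J1 :- E1, V.]; R14 [C66 :- K9.]; R15 [V51 :- G2, R.]. Adds C, W, P6, J1, C66, V51.
Round 2: R1 [S6 :- P6, W, D.]; R2 [T :- C, J1.]. Adds S6, T.
Round 3: R6 [Q7 :- S6, E1.]. Adds Q7.
Round 4: R9 [H :- Q7, D, T.]. Adds H.
Round 5: R5 [U :- H, D.]. Adds U.
Fixed point reached. H25 is concluded only by R4; R4 needs U67 (never derived).

no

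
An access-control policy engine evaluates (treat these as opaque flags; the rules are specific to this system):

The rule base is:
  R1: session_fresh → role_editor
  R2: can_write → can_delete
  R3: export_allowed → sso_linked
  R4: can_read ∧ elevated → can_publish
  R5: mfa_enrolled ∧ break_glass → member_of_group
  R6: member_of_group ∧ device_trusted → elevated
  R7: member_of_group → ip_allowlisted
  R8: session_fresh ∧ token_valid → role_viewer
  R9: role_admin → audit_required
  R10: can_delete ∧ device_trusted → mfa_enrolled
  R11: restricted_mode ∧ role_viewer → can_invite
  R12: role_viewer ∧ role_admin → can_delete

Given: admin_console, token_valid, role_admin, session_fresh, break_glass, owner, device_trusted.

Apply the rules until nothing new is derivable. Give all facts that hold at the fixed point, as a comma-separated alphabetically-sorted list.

[1] R1 [session_fresh → role_editor]; R8 [session_fresh ∧ token_valid → role_viewer]; R9 [role_admin → audit_required]. ⇒ new: role_editor, role_viewer, audit_required.
[2] R12 [role_viewer ∧ role_admin → can_delete]. ⇒ new: can_delete.
[3] R10 [can_delete ∧ device_trusted → mfa_enrolled]. ⇒ new: mfa_enrolled.
[4] R5 [mfa_enrolled ∧ break_glass → member_of_group]. ⇒ new: member_of_group.
[5] R6 [member_of_group ∧ device_trusted → elevated]; R7 [member_of_group → ip_allowlisted]. ⇒ new: elevated, ip_allowlisted.

admin_console, audit_required, break_glass, can_delete, device_trusted, elevated, ip_allowlisted, member_of_group, mfa_enrolled, owner, role_admin, role_editor, role_viewer, session_fresh, token_valid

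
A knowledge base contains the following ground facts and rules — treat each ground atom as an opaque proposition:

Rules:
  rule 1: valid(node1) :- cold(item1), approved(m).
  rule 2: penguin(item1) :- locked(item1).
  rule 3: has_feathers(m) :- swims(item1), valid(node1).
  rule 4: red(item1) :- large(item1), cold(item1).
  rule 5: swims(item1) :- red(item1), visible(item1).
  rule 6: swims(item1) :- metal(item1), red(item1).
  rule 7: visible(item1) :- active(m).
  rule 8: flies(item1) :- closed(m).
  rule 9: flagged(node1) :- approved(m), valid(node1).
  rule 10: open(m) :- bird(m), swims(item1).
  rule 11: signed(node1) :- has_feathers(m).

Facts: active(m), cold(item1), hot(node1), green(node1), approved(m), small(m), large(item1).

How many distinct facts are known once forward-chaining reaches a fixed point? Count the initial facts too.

Round 1 — rule 1, rule 4, rule 7, derive valid(node1), red(item1), visible(item1).
Round 2 — rule 5, rule 9, derive swims(item1), flagged(node1).
Round 3 — rule 3, derive has_feathers(m).
Round 4 — rule 11, derive signed(node1).
Closure: {active(m), approved(m), cold(item1), flagged(node1), green(node1), has_feathers(m), hot(node1), large(item1), red(item1), signed(node1), small(m), swims(item1), valid(node1), visible(item1)} — 14 facts.

14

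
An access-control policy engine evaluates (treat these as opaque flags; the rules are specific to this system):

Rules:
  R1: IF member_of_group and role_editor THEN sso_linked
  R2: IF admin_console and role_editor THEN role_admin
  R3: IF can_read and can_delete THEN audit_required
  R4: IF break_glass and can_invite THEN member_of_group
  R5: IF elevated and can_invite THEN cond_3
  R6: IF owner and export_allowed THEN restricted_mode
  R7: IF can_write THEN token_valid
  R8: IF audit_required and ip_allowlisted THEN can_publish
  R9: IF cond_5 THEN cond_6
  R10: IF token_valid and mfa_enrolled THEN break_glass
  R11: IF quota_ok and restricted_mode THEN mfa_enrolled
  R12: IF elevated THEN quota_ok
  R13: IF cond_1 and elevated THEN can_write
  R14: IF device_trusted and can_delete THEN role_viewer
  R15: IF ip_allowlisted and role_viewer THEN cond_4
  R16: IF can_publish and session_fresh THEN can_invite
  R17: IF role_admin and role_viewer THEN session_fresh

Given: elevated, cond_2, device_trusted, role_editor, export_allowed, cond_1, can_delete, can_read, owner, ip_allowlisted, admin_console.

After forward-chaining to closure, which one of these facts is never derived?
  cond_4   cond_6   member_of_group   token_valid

Round 1: R2 [IF admin_console and role_editor THEN role_admin]; R3 [IF can_read and can_delete THEN audit_required]; R6 [IF owner and export_allowed THEN restricted_mode]; R12 [IF elevated THEN quota_ok]; R13 [IF cond_1 and elevated THEN can_write]; R14 [IF device_trusted and can_delete THEN role_viewer]. Adds role_admin, audit_required, restricted_mode, quota_ok, can_write, role_viewer.
Round 2: R7 [IF can_write THEN token_valid]; R8 [IF audit_required and ip_allowlisted THEN can_publish]; R11 [IF quota_ok and restricted_mode THEN mfa_enrolled]; R15 [IF ip_allowlisted and role_viewer THEN cond_4]; R17 [IF role_admin and role_viewer THEN session_fresh]. Adds token_valid, can_publish, mfa_enrolled, cond_4, session_fresh.
Round 3: R10 [IF token_valid and mfa_enrolled THEN break_glass]; R16 [IF can_publish and session_fresh THEN can_invite]. Adds break_glass, can_invite.
Round 4: R4 [IF break_glass and can_invite THEN member_of_group]; R5 [IF elevated and can_invite THEN cond_3]. Adds member_of_group, cond_3.
Round 5: R1 [IF member_of_group and role_editor THEN sso_linked]. Adds sso_linked.
Derived: cond_4 (round 2), member_of_group (round 4), token_valid (round 2). cond_6 never appears in any round.

cond_6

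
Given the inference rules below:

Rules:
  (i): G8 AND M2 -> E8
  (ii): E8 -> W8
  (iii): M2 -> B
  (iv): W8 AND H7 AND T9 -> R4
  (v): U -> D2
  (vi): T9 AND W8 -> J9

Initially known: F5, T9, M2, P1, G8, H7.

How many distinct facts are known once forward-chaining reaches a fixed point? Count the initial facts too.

Round 1: (i) [G8 AND M2 -> E8]; (iii) [M2 -> B]. Adds E8, B.
Round 2: (ii) [E8 -> W8]. Adds W8.
Round 3: (iv) [W8 AND H7 AND T9 -> R4]; (vi) [T9 AND W8 -> J9]. Adds R4, J9.
Closure: {B, E8, F5, G8, H7, J9, M2, P1, R4, T9, W8} — 11 facts.

11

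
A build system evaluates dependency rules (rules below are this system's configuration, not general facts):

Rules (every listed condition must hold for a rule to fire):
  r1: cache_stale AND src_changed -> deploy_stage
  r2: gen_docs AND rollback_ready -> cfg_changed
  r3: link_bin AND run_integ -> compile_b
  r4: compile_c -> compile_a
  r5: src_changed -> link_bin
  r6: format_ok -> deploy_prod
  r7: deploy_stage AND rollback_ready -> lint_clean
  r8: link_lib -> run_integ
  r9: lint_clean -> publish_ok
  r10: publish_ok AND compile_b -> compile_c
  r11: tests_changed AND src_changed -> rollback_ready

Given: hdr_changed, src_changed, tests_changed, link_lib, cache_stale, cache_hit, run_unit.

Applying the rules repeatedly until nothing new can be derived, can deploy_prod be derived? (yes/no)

[1] r1 [cache_stale AND src_changed -> deploy_stage]; r5 [src_changed -> link_bin]; r8 [link_lib -> run_integ]; r11 [tests_changed AND src_changed -> rollback_ready]. ⇒ new: deploy_stage, link_bin, run_integ, rollback_ready.
[2] r3 [link_bin AND run_integ -> compile_b]; r7 [deploy_stage AND rollback_ready -> lint_clean]. ⇒ new: compile_b, lint_clean.
[3] r9 [lint_clean -> publish_ok]. ⇒ new: publish_ok.
[4] r10 [publish_ok AND compile_b -> compile_c]. ⇒ new: compile_c.
[5] r4 [compile_c -> compile_a]. ⇒ new: compile_a.
Fixed point reached. deploy_prod is concluded only by r6; r6 needs format_ok (never derived).

no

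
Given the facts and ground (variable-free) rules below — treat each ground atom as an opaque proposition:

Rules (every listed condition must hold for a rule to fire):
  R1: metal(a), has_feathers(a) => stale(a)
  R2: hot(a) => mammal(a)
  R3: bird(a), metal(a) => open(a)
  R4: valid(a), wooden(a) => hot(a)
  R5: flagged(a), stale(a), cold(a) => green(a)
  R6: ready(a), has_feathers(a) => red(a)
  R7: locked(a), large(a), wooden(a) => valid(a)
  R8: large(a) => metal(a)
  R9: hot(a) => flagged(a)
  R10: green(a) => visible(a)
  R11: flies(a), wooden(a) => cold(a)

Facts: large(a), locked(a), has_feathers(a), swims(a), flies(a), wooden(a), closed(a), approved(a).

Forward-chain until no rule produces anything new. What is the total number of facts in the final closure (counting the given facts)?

17

Round 1: R7 [locked(a), large(a), wooden(a) => valid(a)]; R8 [large(a) => metal(a)]; R11 [flies(a), wooden(a) => cold(a)]. Adds valid(a), metal(a), cold(a).
Round 2: R1 [metal(a), has_feathers(a) => stale(a)]; R4 [valid(a), wooden(a) => hot(a)]. Adds stale(a), hot(a).
Round 3: R2 [hot(a) => mammal(a)]; R9 [hot(a) => flagged(a)]. Adds mammal(a), flagged(a).
Round 4: R5 [flagged(a), stale(a), cold(a) => green(a)]. Adds green(a).
Round 5: R10 [green(a) => visible(a)]. Adds visible(a).
Closure: {approved(a), closed(a), cold(a), flagged(a), flies(a), green(a), has_feathers(a), hot(a), large(a), locked(a), mammal(a), metal(a), stale(a), swims(a), valid(a), visible(a), wooden(a)} — 17 facts.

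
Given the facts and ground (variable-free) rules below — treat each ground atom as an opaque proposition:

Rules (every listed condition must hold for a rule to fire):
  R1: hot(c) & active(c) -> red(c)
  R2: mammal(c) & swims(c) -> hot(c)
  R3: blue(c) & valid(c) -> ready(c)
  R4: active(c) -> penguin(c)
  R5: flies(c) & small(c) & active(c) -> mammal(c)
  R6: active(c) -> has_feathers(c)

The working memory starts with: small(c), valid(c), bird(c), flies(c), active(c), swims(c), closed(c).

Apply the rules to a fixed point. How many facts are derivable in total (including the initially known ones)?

12

Round 1: R4 [active(c) -> penguin(c)]; R5 [flies(c) & small(c) & active(c) -> mammal(c)]; R6 [active(c) -> has_feathers(c)]. New: penguin(c), mammal(c), has_feathers(c).
Round 2: R2 [mammal(c) & swims(c) -> hot(c)]. New: hot(c).
Round 3: R1 [hot(c) & active(c) -> red(c)]. New: red(c).
Closure: {active(c), bird(c), closed(c), flies(c), has_feathers(c), hot(c), mammal(c), penguin(c), red(c), small(c), swims(c), valid(c)} — 12 facts.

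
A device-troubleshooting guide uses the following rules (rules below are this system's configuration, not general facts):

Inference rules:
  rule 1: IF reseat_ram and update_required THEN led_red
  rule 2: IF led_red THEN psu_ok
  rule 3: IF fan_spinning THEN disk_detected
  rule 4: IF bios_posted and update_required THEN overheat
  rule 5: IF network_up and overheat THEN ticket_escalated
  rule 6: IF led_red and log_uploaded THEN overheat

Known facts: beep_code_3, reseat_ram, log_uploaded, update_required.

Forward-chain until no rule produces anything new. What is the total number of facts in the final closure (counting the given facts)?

Round 1 — rule 1, derive led_red.
Round 2 — rule 2, rule 6, derive psu_ok, overheat.
Closure: {beep_code_3, led_red, log_uploaded, overheat, psu_ok, reseat_ram, update_required} — 7 facts.

7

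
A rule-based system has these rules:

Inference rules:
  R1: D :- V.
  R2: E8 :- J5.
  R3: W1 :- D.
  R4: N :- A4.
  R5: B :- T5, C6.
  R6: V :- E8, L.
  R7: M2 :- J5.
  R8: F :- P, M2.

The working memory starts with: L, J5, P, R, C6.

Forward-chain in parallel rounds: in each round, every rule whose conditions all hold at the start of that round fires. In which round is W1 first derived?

4

Round 1: R2 [E8 :- J5.]; R7 [M2 :- J5.]. Adds E8, M2.
Round 2: R6 [V :- E8, L.]; R8 [F :- P, M2.]. Adds V, F.
Round 3: R1 [D :- V.]. Adds D.
Round 4: R3 [W1 :- D.]. Adds W1.
W1 first appears in round 4.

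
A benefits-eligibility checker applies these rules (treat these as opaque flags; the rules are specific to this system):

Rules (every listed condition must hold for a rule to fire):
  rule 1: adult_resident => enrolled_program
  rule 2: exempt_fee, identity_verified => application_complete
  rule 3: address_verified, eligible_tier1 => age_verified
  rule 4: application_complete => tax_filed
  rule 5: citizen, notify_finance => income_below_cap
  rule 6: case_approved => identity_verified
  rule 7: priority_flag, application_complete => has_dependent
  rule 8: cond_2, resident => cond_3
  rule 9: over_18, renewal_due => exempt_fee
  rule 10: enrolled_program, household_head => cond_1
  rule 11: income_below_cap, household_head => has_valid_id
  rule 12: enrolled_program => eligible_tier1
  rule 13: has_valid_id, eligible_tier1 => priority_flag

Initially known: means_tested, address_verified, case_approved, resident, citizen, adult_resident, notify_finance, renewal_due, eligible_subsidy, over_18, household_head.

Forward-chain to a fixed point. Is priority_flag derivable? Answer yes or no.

yes

[1] rule 1 [adult_resident => enrolled_program]; rule 5 [citizen, notify_finance => income_below_cap]; rule 6 [case_approved => identity_verified]; rule 9 [over_18, renewal_due => exempt_fee]. ⇒ new: enrolled_program, income_below_cap, identity_verified, exempt_fee.
[2] rule 2 [exempt_fee, identity_verified => application_complete]; rule 10 [enrolled_program, household_head => cond_1]; rule 11 [income_below_cap, household_head => has_valid_id]; rule 12 [enrolled_program => eligible_tier1]. ⇒ new: application_complete, cond_1, has_valid_id, eligible_tier1.
[3] rule 3 [address_verified, eligible_tier1 => age_verified]; rule 4 [application_complete => tax_filed]; rule 13 [has_valid_id, eligible_tier1 => priority_flag]. ⇒ new: age_verified, tax_filed, priority_flag.
[4] rule 7 [priority_flag, application_complete => has_dependent]. ⇒ new: has_dependent.
priority_flag appears in round 3, so it is derivable.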